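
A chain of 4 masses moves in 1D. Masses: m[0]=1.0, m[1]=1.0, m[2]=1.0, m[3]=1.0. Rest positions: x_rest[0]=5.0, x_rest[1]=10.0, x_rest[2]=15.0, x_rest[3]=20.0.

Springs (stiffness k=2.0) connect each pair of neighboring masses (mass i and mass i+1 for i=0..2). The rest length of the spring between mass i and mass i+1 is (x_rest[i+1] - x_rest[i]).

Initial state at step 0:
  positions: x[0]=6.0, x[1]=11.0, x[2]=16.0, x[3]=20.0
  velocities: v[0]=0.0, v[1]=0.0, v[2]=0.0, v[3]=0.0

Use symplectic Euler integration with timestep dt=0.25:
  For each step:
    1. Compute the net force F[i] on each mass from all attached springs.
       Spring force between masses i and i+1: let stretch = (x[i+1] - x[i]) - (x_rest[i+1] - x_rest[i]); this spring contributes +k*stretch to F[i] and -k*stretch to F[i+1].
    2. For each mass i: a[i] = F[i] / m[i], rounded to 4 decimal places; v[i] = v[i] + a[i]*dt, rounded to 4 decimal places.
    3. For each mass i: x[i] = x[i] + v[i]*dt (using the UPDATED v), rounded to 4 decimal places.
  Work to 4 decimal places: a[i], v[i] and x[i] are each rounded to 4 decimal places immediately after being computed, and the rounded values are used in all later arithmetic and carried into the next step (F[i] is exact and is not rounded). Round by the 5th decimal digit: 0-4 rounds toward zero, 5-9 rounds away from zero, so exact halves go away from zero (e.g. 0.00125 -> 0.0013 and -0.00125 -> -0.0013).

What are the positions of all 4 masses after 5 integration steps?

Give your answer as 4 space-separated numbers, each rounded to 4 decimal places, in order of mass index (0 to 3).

Step 0: x=[6.0000 11.0000 16.0000 20.0000] v=[0.0000 0.0000 0.0000 0.0000]
Step 1: x=[6.0000 11.0000 15.8750 20.1250] v=[0.0000 0.0000 -0.5000 0.5000]
Step 2: x=[6.0000 10.9844 15.6719 20.3438] v=[0.0000 -0.0625 -0.8125 0.8750]
Step 3: x=[5.9981 10.9317 15.4668 20.6036] v=[-0.0078 -0.2110 -0.8203 1.0391]
Step 4: x=[5.9879 10.8291 15.3369 20.8463] v=[-0.0410 -0.4103 -0.5195 0.9707]
Step 5: x=[5.9578 10.6849 15.3322 21.0253] v=[-0.1204 -0.5770 -0.0187 0.7160]

Answer: 5.9578 10.6849 15.3322 21.0253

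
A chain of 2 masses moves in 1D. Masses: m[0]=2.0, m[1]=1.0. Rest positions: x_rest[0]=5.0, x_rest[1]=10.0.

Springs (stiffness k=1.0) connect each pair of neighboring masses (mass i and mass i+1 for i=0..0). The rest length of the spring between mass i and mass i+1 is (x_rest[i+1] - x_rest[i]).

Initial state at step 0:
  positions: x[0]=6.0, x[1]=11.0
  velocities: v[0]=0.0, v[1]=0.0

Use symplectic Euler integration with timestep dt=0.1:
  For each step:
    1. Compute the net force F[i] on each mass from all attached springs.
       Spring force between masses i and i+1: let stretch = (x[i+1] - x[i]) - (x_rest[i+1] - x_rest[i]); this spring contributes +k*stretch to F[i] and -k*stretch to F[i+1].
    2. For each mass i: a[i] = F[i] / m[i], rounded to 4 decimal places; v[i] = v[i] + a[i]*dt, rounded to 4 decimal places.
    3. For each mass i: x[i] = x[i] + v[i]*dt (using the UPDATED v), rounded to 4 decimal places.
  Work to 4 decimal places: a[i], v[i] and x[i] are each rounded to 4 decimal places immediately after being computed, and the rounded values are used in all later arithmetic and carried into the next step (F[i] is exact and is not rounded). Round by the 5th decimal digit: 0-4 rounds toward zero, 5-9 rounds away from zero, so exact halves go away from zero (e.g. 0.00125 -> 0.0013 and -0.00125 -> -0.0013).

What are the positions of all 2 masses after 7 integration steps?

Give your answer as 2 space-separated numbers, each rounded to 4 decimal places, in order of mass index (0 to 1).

Answer: 6.0000 11.0000

Derivation:
Step 0: x=[6.0000 11.0000] v=[0.0000 0.0000]
Step 1: x=[6.0000 11.0000] v=[0.0000 0.0000]
Step 2: x=[6.0000 11.0000] v=[0.0000 0.0000]
Step 3: x=[6.0000 11.0000] v=[0.0000 0.0000]
Step 4: x=[6.0000 11.0000] v=[0.0000 0.0000]
Step 5: x=[6.0000 11.0000] v=[0.0000 0.0000]
Step 6: x=[6.0000 11.0000] v=[0.0000 0.0000]
Step 7: x=[6.0000 11.0000] v=[0.0000 0.0000]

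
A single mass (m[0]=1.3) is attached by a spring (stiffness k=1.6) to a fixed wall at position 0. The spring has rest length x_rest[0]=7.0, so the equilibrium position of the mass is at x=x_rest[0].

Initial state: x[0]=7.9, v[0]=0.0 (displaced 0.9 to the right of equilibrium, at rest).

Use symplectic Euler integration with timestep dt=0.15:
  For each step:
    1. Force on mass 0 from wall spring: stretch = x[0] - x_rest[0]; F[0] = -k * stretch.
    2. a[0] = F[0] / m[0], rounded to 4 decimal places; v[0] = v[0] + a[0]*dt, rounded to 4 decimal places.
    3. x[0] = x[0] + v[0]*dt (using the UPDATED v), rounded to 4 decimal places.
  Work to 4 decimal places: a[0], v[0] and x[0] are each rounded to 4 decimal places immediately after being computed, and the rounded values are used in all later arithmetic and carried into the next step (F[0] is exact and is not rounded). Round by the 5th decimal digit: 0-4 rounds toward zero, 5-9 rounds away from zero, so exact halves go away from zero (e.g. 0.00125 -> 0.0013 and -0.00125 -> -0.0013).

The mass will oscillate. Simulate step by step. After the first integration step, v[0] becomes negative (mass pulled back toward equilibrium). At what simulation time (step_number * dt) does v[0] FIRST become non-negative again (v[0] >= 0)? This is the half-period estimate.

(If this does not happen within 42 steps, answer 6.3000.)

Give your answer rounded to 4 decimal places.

Answer: 2.8500

Derivation:
Step 0: x=[7.9000] v=[0.0000]
Step 1: x=[7.8751] v=[-0.1662]
Step 2: x=[7.8259] v=[-0.3278]
Step 3: x=[7.7539] v=[-0.4803]
Step 4: x=[7.6610] v=[-0.6195]
Step 5: x=[7.5498] v=[-0.7415]
Step 6: x=[7.4234] v=[-0.8430]
Step 7: x=[7.2852] v=[-0.9212]
Step 8: x=[7.1391] v=[-0.9739]
Step 9: x=[6.9892] v=[-0.9996]
Step 10: x=[6.8396] v=[-0.9976]
Step 11: x=[6.6944] v=[-0.9680]
Step 12: x=[6.5577] v=[-0.9116]
Step 13: x=[6.4332] v=[-0.8299]
Step 14: x=[6.3244] v=[-0.7253]
Step 15: x=[6.2343] v=[-0.6006]
Step 16: x=[6.1654] v=[-0.4592]
Step 17: x=[6.1196] v=[-0.3051]
Step 18: x=[6.0982] v=[-0.1426]
Step 19: x=[6.1018] v=[0.0239]
First v>=0 after going negative at step 19, time=2.8500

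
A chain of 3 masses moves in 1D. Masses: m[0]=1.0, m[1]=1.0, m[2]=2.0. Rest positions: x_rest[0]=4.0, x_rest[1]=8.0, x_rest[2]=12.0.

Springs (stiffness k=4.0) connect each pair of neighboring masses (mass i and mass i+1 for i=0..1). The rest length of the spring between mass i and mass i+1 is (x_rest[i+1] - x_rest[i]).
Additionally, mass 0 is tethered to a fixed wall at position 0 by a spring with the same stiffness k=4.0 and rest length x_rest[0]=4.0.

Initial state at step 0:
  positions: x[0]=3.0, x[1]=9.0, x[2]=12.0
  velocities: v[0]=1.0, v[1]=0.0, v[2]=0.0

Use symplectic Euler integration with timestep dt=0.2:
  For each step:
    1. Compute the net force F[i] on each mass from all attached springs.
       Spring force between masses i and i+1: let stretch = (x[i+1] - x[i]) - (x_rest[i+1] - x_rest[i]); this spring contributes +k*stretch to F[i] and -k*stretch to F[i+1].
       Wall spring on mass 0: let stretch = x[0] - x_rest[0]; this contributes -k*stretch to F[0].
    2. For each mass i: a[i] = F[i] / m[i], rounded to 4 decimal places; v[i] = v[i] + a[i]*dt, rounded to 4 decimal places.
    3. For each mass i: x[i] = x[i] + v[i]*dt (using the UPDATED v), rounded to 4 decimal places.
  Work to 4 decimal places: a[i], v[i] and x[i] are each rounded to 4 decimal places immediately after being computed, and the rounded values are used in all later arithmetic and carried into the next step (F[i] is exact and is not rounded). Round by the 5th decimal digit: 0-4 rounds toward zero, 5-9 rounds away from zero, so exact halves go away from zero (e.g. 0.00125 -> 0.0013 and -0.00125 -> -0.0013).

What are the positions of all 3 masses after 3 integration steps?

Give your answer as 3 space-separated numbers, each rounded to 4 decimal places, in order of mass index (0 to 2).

Step 0: x=[3.0000 9.0000 12.0000] v=[1.0000 0.0000 0.0000]
Step 1: x=[3.6800 8.5200 12.0800] v=[3.4000 -2.4000 0.4000]
Step 2: x=[4.5456 7.8352 12.1952] v=[4.3280 -3.4240 0.5760]
Step 3: x=[5.2102 7.3217 12.2816] v=[3.3232 -2.5677 0.4320]

Answer: 5.2102 7.3217 12.2816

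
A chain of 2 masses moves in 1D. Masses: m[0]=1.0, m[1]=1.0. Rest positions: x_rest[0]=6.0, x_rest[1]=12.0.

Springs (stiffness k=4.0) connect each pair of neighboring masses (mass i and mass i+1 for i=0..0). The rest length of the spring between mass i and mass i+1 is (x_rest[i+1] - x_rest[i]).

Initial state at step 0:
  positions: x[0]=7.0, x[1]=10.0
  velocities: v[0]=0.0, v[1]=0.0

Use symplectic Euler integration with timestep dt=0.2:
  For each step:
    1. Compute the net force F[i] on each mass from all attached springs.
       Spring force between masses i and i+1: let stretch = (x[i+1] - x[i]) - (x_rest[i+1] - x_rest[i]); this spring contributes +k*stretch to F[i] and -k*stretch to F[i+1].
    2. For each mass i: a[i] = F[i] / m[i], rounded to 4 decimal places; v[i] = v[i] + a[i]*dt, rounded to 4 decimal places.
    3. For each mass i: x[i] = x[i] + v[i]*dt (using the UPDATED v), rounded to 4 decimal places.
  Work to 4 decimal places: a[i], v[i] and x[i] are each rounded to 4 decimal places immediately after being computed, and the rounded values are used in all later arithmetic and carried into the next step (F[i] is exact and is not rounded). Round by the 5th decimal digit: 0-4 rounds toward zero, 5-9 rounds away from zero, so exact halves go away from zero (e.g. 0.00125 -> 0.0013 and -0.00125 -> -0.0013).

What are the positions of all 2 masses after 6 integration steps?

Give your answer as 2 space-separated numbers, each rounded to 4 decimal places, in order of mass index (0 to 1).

Answer: 4.1972 12.8028

Derivation:
Step 0: x=[7.0000 10.0000] v=[0.0000 0.0000]
Step 1: x=[6.5200 10.4800] v=[-2.4000 2.4000]
Step 2: x=[5.7136 11.2864] v=[-4.0320 4.0320]
Step 3: x=[4.8388 12.1612] v=[-4.3738 4.3738]
Step 4: x=[4.1756 12.8244] v=[-3.3159 3.3159]
Step 5: x=[3.9362 13.0638] v=[-1.1969 1.1969]
Step 6: x=[4.1972 12.8028] v=[1.3052 -1.3052]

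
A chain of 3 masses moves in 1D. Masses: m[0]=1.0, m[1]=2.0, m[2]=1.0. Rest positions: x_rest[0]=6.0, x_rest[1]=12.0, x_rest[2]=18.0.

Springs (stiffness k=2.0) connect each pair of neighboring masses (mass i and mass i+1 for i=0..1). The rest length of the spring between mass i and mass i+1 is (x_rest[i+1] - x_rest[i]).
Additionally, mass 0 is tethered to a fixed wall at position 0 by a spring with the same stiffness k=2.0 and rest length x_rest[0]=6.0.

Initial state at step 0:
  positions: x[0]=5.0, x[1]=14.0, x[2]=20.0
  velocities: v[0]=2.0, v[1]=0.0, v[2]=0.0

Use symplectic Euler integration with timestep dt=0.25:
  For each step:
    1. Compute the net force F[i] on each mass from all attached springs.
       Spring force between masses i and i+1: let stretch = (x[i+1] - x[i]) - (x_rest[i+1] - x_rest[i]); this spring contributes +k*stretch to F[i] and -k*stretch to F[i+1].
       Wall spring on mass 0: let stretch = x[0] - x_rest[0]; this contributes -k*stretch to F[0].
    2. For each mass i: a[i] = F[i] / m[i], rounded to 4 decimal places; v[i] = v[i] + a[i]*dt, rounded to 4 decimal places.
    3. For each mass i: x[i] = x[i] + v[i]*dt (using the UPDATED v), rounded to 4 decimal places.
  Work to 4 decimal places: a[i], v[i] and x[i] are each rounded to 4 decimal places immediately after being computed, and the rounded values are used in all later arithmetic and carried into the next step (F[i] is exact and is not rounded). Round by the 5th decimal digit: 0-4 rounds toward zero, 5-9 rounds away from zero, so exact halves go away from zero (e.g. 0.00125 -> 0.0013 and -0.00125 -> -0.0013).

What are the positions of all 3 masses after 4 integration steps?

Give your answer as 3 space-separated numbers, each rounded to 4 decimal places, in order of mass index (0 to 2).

Answer: 9.0186 13.0739 19.7349

Derivation:
Step 0: x=[5.0000 14.0000 20.0000] v=[2.0000 0.0000 0.0000]
Step 1: x=[6.0000 13.8125 20.0000] v=[4.0000 -0.7500 0.0000]
Step 2: x=[7.2266 13.5234 19.9766] v=[4.9063 -1.1563 -0.0938]
Step 3: x=[8.3370 13.2441 19.8965] v=[4.4414 -1.1172 -0.3204]
Step 4: x=[9.0186 13.0739 19.7349] v=[2.7265 -0.6809 -0.6466]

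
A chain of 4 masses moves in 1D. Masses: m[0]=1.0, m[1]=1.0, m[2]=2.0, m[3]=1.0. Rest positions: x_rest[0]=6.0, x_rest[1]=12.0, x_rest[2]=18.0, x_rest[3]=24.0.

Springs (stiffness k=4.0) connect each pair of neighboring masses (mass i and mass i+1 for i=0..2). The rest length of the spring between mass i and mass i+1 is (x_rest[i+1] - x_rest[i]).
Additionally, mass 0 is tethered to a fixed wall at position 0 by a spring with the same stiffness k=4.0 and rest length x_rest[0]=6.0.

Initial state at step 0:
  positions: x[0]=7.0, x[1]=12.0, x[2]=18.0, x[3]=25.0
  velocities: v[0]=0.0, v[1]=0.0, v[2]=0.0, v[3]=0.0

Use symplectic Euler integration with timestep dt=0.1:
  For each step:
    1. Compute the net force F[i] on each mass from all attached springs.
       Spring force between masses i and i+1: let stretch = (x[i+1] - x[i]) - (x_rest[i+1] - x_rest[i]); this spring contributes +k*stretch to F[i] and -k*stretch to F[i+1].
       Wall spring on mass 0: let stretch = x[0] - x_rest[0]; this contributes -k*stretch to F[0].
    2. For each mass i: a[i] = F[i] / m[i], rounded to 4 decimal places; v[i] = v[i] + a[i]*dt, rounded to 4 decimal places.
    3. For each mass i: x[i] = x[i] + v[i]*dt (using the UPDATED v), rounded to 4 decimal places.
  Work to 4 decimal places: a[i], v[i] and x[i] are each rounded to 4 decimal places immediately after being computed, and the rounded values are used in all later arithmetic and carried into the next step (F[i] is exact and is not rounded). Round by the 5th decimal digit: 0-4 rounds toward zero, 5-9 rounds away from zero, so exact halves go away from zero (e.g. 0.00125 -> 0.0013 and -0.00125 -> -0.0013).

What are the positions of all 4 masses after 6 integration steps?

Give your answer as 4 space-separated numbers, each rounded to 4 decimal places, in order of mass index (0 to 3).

Answer: 5.8117 12.5056 18.3619 24.3174

Derivation:
Step 0: x=[7.0000 12.0000 18.0000 25.0000] v=[0.0000 0.0000 0.0000 0.0000]
Step 1: x=[6.9200 12.0400 18.0200 24.9600] v=[-0.8000 0.4000 0.2000 -0.4000]
Step 2: x=[6.7680 12.1144 18.0592 24.8824] v=[-1.5200 0.7440 0.3920 -0.7760]
Step 3: x=[6.5591 12.2127 18.1160 24.7719] v=[-2.0886 0.9834 0.5677 -1.1053]
Step 4: x=[6.3140 12.3210 18.1878 24.6351] v=[-2.4508 1.0833 0.7182 -1.3677]
Step 5: x=[6.0566 12.4237 18.2712 24.4804] v=[-2.5736 1.0272 0.8343 -1.5466]
Step 6: x=[5.8117 12.5056 18.3619 24.3174] v=[-2.4494 0.8194 0.9066 -1.6303]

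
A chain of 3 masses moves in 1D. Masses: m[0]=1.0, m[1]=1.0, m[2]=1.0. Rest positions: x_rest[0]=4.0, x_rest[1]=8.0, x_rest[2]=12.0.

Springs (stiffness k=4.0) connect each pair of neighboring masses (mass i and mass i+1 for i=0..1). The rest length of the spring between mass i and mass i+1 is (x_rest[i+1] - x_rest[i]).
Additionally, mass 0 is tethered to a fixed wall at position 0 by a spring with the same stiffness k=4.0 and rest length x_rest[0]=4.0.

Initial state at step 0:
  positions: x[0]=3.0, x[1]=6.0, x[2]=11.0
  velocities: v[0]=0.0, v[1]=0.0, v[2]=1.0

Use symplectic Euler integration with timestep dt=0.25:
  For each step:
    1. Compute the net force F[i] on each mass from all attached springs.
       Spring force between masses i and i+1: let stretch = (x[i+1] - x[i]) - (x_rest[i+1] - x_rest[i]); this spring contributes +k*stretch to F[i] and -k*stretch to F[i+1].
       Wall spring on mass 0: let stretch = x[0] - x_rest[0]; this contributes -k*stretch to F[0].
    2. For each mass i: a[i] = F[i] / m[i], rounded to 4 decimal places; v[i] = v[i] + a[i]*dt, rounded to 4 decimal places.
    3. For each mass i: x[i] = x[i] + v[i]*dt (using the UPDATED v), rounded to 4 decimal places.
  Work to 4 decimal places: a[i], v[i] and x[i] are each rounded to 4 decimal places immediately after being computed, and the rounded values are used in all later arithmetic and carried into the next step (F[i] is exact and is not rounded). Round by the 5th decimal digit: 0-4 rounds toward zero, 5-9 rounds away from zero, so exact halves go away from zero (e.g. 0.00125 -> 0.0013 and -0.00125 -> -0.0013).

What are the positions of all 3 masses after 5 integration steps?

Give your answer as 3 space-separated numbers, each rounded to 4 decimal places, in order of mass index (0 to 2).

Step 0: x=[3.0000 6.0000 11.0000] v=[0.0000 0.0000 1.0000]
Step 1: x=[3.0000 6.5000 11.0000] v=[0.0000 2.0000 0.0000]
Step 2: x=[3.1250 7.2500 10.8750] v=[0.5000 3.0000 -0.5000]
Step 3: x=[3.5000 7.8750 10.8438] v=[1.5000 2.5000 -0.1250]
Step 4: x=[4.0938 8.1485 11.0704] v=[2.3750 1.0938 0.9062]
Step 5: x=[4.6778 8.1388 11.5665] v=[2.3359 -0.0390 1.9843]

Answer: 4.6778 8.1388 11.5665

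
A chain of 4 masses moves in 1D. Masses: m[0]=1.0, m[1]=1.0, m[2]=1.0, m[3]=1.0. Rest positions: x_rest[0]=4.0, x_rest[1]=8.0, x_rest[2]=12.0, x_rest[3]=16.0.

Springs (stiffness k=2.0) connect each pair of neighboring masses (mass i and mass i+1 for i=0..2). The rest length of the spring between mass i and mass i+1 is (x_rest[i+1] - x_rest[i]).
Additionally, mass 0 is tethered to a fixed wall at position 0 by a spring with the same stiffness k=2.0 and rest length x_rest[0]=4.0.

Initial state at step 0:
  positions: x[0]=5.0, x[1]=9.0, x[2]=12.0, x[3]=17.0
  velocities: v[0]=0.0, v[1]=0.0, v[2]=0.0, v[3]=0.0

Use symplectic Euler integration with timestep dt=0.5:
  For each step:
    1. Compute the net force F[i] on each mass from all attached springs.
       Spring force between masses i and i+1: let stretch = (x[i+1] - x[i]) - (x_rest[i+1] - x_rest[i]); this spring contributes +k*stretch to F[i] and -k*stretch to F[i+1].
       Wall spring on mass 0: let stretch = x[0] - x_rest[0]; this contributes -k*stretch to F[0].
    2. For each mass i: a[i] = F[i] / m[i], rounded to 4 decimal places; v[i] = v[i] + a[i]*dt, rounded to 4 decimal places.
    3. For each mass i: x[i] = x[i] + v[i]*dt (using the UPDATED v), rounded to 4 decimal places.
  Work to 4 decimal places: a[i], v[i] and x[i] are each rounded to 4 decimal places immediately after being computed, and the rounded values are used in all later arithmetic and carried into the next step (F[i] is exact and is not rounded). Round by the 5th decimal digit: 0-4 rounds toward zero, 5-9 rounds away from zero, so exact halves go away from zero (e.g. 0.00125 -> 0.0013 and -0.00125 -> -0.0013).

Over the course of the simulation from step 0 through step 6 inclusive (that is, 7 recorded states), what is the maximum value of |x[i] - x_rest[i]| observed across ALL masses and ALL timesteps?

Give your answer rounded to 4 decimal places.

Answer: 1.5000

Derivation:
Step 0: x=[5.0000 9.0000 12.0000 17.0000] v=[0.0000 0.0000 0.0000 0.0000]
Step 1: x=[4.5000 8.5000 13.0000 16.5000] v=[-1.0000 -1.0000 2.0000 -1.0000]
Step 2: x=[3.7500 8.2500 13.5000 16.2500] v=[-1.5000 -0.5000 1.0000 -0.5000]
Step 3: x=[3.3750 8.3750 12.7500 16.6250] v=[-0.7500 0.2500 -1.5000 0.7500]
Step 4: x=[3.8125 8.1875 11.7500 17.0625] v=[0.8750 -0.3750 -2.0000 0.8750]
Step 5: x=[4.5313 7.5938 11.6250 16.8438] v=[1.4375 -1.1875 -0.2500 -0.4375]
Step 6: x=[4.5157 7.4844 12.0938 16.0157] v=[-0.0313 -0.2188 0.9376 -1.6563]
Max displacement = 1.5000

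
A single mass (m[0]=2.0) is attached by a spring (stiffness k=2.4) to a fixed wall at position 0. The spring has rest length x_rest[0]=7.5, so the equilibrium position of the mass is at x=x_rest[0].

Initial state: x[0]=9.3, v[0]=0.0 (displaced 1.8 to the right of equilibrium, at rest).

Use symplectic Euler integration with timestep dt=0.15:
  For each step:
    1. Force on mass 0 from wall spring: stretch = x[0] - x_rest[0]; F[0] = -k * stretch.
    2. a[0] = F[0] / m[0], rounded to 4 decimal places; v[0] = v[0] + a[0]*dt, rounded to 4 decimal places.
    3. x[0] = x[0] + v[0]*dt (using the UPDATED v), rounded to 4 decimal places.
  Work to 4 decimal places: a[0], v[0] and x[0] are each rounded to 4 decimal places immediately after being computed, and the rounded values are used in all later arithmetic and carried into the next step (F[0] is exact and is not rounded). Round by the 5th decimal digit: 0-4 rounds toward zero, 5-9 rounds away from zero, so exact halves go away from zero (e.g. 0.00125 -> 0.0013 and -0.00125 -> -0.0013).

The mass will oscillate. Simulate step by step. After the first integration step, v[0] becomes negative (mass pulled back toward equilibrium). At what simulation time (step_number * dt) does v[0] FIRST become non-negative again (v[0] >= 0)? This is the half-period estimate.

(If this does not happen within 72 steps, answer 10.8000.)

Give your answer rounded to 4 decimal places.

Answer: 3.0000

Derivation:
Step 0: x=[9.3000] v=[0.0000]
Step 1: x=[9.2514] v=[-0.3240]
Step 2: x=[9.1555] v=[-0.6393]
Step 3: x=[9.0149] v=[-0.9373]
Step 4: x=[8.8334] v=[-1.2100]
Step 5: x=[8.6159] v=[-1.4500]
Step 6: x=[8.3683] v=[-1.6509]
Step 7: x=[8.0972] v=[-1.8072]
Step 8: x=[7.8100] v=[-1.9147]
Step 9: x=[7.5144] v=[-1.9705]
Step 10: x=[7.2184] v=[-1.9731]
Step 11: x=[6.9300] v=[-1.9224]
Step 12: x=[6.6570] v=[-1.8198]
Step 13: x=[6.4068] v=[-1.6681]
Step 14: x=[6.1861] v=[-1.4713]
Step 15: x=[6.0009] v=[-1.2348]
Step 16: x=[5.8562] v=[-0.9650]
Step 17: x=[5.7558] v=[-0.6691]
Step 18: x=[5.7025] v=[-0.3552]
Step 19: x=[5.6977] v=[-0.0317]
Step 20: x=[5.7416] v=[0.2927]
First v>=0 after going negative at step 20, time=3.0000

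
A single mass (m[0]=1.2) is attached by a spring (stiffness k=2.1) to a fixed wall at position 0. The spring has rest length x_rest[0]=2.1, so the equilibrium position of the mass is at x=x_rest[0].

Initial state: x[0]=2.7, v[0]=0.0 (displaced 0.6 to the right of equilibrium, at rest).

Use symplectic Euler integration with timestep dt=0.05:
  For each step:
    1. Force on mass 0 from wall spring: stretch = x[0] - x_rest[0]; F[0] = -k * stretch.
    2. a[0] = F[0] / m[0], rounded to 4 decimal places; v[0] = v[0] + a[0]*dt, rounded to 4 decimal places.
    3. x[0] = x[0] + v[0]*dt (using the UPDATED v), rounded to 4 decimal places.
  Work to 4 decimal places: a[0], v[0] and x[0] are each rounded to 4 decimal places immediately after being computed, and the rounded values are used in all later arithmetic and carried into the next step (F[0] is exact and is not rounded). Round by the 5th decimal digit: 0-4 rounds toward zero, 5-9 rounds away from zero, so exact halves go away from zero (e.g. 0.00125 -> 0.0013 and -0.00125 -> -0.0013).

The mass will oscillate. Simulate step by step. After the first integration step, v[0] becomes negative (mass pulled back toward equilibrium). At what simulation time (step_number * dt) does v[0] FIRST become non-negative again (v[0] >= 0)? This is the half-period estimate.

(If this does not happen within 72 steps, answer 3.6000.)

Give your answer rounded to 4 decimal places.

Step 0: x=[2.7000] v=[0.0000]
Step 1: x=[2.6974] v=[-0.0525]
Step 2: x=[2.6922] v=[-0.1048]
Step 3: x=[2.6844] v=[-0.1566]
Step 4: x=[2.6740] v=[-0.2077]
Step 5: x=[2.6611] v=[-0.2579]
Step 6: x=[2.6458] v=[-0.3070]
Step 7: x=[2.6281] v=[-0.3548]
Step 8: x=[2.6081] v=[-0.4010]
Step 9: x=[2.5858] v=[-0.4455]
Step 10: x=[2.5614] v=[-0.4880]
Step 11: x=[2.5350] v=[-0.5284]
Step 12: x=[2.5067] v=[-0.5665]
Step 13: x=[2.4766] v=[-0.6021]
Step 14: x=[2.4448] v=[-0.6351]
Step 15: x=[2.4115] v=[-0.6653]
Step 16: x=[2.3769] v=[-0.6926]
Step 17: x=[2.3411] v=[-0.7168]
Step 18: x=[2.3042] v=[-0.7379]
Step 19: x=[2.2664] v=[-0.7558]
Step 20: x=[2.2279] v=[-0.7704]
Step 21: x=[2.1888] v=[-0.7816]
Step 22: x=[2.1493] v=[-0.7894]
Step 23: x=[2.1096] v=[-0.7937]
Step 24: x=[2.0699] v=[-0.7945]
Step 25: x=[2.0303] v=[-0.7919]
Step 26: x=[1.9910] v=[-0.7858]
Step 27: x=[1.9522] v=[-0.7763]
Step 28: x=[1.9140] v=[-0.7634]
Step 29: x=[1.8766] v=[-0.7471]
Step 30: x=[1.8402] v=[-0.7276]
Step 31: x=[1.8050] v=[-0.7049]
Step 32: x=[1.7710] v=[-0.6791]
Step 33: x=[1.7385] v=[-0.6503]
Step 34: x=[1.7076] v=[-0.6187]
Step 35: x=[1.6784] v=[-0.5844]
Step 36: x=[1.6510] v=[-0.5475]
Step 37: x=[1.6256] v=[-0.5082]
Step 38: x=[1.6023] v=[-0.4667]
Step 39: x=[1.5811] v=[-0.4232]
Step 40: x=[1.5622] v=[-0.3778]
Step 41: x=[1.5457] v=[-0.3307]
Step 42: x=[1.5316] v=[-0.2822]
Step 43: x=[1.5200] v=[-0.2325]
Step 44: x=[1.5109] v=[-0.1818]
Step 45: x=[1.5044] v=[-0.1303]
Step 46: x=[1.5005] v=[-0.0782]
Step 47: x=[1.4992] v=[-0.0257]
Step 48: x=[1.5005] v=[0.0269]
First v>=0 after going negative at step 48, time=2.4000

Answer: 2.4000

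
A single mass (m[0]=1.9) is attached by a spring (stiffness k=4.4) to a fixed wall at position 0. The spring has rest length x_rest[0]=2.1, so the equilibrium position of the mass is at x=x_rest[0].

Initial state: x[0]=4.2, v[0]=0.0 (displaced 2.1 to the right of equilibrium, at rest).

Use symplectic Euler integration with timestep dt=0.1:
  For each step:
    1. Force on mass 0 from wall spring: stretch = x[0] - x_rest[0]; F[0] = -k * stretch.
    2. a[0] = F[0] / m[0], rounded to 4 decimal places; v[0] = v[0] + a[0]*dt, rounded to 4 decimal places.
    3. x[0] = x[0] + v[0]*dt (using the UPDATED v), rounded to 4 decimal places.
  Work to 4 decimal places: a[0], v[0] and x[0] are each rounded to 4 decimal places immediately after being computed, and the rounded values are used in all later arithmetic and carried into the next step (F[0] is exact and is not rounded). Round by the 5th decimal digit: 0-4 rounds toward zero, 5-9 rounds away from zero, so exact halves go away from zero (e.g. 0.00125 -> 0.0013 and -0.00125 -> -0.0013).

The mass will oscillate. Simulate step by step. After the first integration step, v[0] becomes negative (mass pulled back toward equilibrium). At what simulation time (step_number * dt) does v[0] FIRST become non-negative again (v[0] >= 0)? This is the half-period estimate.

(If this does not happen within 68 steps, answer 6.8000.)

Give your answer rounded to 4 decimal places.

Answer: 2.1000

Derivation:
Step 0: x=[4.2000] v=[0.0000]
Step 1: x=[4.1514] v=[-0.4863]
Step 2: x=[4.0553] v=[-0.9614]
Step 3: x=[3.9139] v=[-1.4142]
Step 4: x=[3.7305] v=[-1.8343]
Step 5: x=[3.5093] v=[-2.2119]
Step 6: x=[3.2555] v=[-2.5383]
Step 7: x=[2.9749] v=[-2.8059]
Step 8: x=[2.6741] v=[-3.0085]
Step 9: x=[2.3600] v=[-3.1415]
Step 10: x=[2.0398] v=[-3.2017]
Step 11: x=[1.7210] v=[-3.1878]
Step 12: x=[1.4110] v=[-3.1000]
Step 13: x=[1.1170] v=[-2.9404]
Step 14: x=[0.8457] v=[-2.7128]
Step 15: x=[0.6035] v=[-2.4223]
Step 16: x=[0.3959] v=[-2.0757]
Step 17: x=[0.2278] v=[-1.6811]
Step 18: x=[0.1031] v=[-1.2475]
Step 19: x=[0.0246] v=[-0.7851]
Step 20: x=[-0.0059] v=[-0.3045]
Step 21: x=[0.0124] v=[0.1832]
First v>=0 after going negative at step 21, time=2.1000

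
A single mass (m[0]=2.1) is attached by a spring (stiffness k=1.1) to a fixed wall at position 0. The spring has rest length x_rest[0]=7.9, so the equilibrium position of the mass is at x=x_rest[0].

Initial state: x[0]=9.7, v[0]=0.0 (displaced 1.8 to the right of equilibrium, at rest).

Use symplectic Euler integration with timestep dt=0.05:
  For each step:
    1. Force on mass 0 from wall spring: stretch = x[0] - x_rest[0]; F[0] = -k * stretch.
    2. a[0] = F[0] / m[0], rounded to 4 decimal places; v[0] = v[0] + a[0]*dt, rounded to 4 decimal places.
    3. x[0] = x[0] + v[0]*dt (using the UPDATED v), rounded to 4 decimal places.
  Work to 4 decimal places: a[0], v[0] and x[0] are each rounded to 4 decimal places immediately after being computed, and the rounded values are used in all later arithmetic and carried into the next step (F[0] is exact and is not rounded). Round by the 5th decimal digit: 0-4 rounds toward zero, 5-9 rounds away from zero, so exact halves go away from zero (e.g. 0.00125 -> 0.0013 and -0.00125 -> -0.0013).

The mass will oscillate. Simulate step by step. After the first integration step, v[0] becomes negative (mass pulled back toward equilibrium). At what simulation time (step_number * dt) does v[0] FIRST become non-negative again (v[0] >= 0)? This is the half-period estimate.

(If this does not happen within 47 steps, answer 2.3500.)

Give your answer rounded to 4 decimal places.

Answer: 2.3500

Derivation:
Step 0: x=[9.7000] v=[0.0000]
Step 1: x=[9.6976] v=[-0.0471]
Step 2: x=[9.6929] v=[-0.0942]
Step 3: x=[9.6858] v=[-0.1412]
Step 4: x=[9.6764] v=[-0.1880]
Step 5: x=[9.6647] v=[-0.2345]
Step 6: x=[9.6507] v=[-0.2807]
Step 7: x=[9.6344] v=[-0.3266]
Step 8: x=[9.6158] v=[-0.3720]
Step 9: x=[9.5950] v=[-0.4169]
Step 10: x=[9.5719] v=[-0.4613]
Step 11: x=[9.5466] v=[-0.5051]
Step 12: x=[9.5192] v=[-0.5482]
Step 13: x=[9.4897] v=[-0.5906]
Step 14: x=[9.4581] v=[-0.6322]
Step 15: x=[9.4245] v=[-0.6730]
Step 16: x=[9.3889] v=[-0.7129]
Step 17: x=[9.3513] v=[-0.7519]
Step 18: x=[9.3118] v=[-0.7899]
Step 19: x=[9.2705] v=[-0.8269]
Step 20: x=[9.2274] v=[-0.8628]
Step 21: x=[9.1825] v=[-0.8976]
Step 22: x=[9.1359] v=[-0.9312]
Step 23: x=[9.0877] v=[-0.9636]
Step 24: x=[9.0380] v=[-0.9947]
Step 25: x=[8.9868] v=[-1.0245]
Step 26: x=[8.9342] v=[-1.0530]
Step 27: x=[8.8802] v=[-1.0801]
Step 28: x=[8.8249] v=[-1.1058]
Step 29: x=[8.7684] v=[-1.1300]
Step 30: x=[8.7108] v=[-1.1527]
Step 31: x=[8.6521] v=[-1.1739]
Step 32: x=[8.5924] v=[-1.1936]
Step 33: x=[8.5318] v=[-1.2117]
Step 34: x=[8.4704] v=[-1.2282]
Step 35: x=[8.4082] v=[-1.2431]
Step 36: x=[8.3454] v=[-1.2564]
Step 37: x=[8.2820] v=[-1.2681]
Step 38: x=[8.2181] v=[-1.2781]
Step 39: x=[8.1538] v=[-1.2864]
Step 40: x=[8.0892] v=[-1.2930]
Step 41: x=[8.0243] v=[-1.2980]
Step 42: x=[7.9592] v=[-1.3013]
Step 43: x=[7.8941] v=[-1.3029]
Step 44: x=[7.8290] v=[-1.3027]
Step 45: x=[7.7640] v=[-1.3008]
Step 46: x=[7.6991] v=[-1.2972]
Step 47: x=[7.6345] v=[-1.2919]
v[0] did not become non-negative within 47 steps; using fallback time=2.3500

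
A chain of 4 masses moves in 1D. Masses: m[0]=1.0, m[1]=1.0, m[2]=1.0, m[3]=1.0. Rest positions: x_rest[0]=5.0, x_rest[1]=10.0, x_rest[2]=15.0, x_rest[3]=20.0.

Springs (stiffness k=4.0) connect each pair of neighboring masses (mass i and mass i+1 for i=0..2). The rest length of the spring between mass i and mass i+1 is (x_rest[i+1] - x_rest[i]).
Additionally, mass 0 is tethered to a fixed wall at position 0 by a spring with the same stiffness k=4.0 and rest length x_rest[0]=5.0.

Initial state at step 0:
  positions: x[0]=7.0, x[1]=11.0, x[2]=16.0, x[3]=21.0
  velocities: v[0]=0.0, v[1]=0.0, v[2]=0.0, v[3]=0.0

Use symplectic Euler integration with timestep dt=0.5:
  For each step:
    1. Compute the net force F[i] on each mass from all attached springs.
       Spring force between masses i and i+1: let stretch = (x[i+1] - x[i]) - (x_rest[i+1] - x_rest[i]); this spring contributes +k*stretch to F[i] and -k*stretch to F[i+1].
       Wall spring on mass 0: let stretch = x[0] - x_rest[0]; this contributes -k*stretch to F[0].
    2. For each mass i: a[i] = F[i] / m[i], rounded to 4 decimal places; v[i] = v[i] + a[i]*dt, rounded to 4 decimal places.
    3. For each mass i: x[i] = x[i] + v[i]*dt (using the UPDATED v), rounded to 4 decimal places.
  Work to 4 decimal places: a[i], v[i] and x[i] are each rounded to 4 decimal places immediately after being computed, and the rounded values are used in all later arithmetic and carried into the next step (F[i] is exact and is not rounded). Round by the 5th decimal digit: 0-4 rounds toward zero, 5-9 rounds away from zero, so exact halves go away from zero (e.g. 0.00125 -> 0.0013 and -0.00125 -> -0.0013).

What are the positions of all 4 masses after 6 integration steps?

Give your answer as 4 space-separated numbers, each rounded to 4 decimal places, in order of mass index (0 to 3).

Answer: 5.0000 11.0000 13.0000 19.0000

Derivation:
Step 0: x=[7.0000 11.0000 16.0000 21.0000] v=[0.0000 0.0000 0.0000 0.0000]
Step 1: x=[4.0000 12.0000 16.0000 21.0000] v=[-6.0000 2.0000 0.0000 0.0000]
Step 2: x=[5.0000 9.0000 17.0000 21.0000] v=[2.0000 -6.0000 2.0000 0.0000]
Step 3: x=[5.0000 10.0000 14.0000 22.0000] v=[0.0000 2.0000 -6.0000 2.0000]
Step 4: x=[5.0000 10.0000 15.0000 20.0000] v=[0.0000 0.0000 2.0000 -4.0000]
Step 5: x=[5.0000 10.0000 16.0000 18.0000] v=[0.0000 0.0000 2.0000 -4.0000]
Step 6: x=[5.0000 11.0000 13.0000 19.0000] v=[0.0000 2.0000 -6.0000 2.0000]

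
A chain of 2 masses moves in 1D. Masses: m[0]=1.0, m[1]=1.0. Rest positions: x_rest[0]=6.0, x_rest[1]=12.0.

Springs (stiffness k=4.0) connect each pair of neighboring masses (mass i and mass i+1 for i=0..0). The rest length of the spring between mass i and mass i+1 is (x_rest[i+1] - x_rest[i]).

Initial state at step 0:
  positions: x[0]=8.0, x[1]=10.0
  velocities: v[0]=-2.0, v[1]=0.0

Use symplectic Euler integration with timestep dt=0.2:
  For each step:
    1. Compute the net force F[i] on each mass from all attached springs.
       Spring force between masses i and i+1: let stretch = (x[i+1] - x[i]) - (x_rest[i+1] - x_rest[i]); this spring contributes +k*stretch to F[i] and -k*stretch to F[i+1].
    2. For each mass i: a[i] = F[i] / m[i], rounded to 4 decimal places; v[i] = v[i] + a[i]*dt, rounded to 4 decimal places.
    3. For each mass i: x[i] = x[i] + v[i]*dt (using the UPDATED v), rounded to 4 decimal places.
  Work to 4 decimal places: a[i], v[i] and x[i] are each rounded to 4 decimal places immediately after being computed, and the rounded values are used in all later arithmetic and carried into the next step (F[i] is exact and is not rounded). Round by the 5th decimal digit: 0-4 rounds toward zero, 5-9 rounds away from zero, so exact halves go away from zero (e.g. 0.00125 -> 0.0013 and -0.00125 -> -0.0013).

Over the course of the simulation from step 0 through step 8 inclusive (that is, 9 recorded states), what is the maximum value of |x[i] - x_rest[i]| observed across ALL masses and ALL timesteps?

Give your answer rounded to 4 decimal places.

Answer: 3.1847

Derivation:
Step 0: x=[8.0000 10.0000] v=[-2.0000 0.0000]
Step 1: x=[6.9600 10.6400] v=[-5.2000 3.2000]
Step 2: x=[5.5488 11.6512] v=[-7.0560 5.0560]
Step 3: x=[4.1540 12.6460] v=[-6.9741 4.9741]
Step 4: x=[3.1579 13.2421] v=[-4.9805 2.9805]
Step 5: x=[2.8153 13.1847] v=[-1.7131 -0.2869]
Step 6: x=[3.1718 12.4282] v=[1.7824 -3.7824]
Step 7: x=[4.0493 11.1507] v=[4.3875 -6.3875]
Step 8: x=[5.1030 9.6970] v=[5.2686 -7.2686]
Max displacement = 3.1847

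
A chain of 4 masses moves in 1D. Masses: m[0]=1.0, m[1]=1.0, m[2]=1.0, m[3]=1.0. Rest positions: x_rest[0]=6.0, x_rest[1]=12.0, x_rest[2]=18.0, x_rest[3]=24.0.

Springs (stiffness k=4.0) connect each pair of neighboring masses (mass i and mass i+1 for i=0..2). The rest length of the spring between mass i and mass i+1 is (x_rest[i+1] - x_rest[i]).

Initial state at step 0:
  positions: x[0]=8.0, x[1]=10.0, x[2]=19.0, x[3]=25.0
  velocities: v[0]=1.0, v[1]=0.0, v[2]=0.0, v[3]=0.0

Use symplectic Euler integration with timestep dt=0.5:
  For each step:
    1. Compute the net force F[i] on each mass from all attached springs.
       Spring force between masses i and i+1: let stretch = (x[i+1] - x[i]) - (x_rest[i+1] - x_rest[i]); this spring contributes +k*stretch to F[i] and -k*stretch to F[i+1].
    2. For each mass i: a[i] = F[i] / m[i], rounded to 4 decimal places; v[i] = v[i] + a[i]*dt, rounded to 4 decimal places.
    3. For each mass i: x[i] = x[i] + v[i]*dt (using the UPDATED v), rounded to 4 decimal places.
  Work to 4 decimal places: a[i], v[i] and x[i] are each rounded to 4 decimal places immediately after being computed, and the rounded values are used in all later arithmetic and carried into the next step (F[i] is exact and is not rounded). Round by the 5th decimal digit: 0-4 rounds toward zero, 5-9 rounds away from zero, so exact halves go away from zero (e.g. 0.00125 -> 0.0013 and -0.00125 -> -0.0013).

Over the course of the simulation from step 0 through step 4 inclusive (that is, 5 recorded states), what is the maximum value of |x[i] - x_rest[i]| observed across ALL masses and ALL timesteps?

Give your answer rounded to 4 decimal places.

Answer: 5.0000

Derivation:
Step 0: x=[8.0000 10.0000 19.0000 25.0000] v=[1.0000 0.0000 0.0000 0.0000]
Step 1: x=[4.5000 17.0000 16.0000 25.0000] v=[-7.0000 14.0000 -6.0000 0.0000]
Step 2: x=[7.5000 10.5000 23.0000 22.0000] v=[6.0000 -13.0000 14.0000 -6.0000]
Step 3: x=[7.5000 13.5000 16.5000 26.0000] v=[0.0000 6.0000 -13.0000 8.0000]
Step 4: x=[7.5000 13.5000 16.5000 26.5000] v=[0.0000 0.0000 0.0000 1.0000]
Max displacement = 5.0000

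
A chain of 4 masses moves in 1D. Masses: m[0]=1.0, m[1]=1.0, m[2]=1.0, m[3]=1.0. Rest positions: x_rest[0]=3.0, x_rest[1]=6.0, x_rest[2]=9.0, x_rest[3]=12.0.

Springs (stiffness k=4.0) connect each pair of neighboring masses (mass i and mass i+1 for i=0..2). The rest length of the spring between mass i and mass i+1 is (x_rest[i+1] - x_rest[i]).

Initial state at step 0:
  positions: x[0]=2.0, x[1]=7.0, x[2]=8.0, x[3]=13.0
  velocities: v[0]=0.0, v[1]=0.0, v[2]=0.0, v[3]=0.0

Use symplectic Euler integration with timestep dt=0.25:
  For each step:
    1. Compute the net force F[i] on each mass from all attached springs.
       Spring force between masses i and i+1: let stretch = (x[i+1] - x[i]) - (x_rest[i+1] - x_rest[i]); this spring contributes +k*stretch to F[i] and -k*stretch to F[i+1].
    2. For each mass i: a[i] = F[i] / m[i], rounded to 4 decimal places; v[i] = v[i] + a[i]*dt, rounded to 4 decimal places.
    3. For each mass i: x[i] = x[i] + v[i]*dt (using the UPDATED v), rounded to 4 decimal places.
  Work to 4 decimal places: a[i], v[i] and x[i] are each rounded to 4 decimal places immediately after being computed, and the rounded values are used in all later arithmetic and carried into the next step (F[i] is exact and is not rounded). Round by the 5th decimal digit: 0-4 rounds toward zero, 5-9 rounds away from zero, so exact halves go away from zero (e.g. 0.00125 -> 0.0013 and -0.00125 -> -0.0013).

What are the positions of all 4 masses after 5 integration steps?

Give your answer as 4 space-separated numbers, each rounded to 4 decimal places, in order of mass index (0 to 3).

Answer: 2.9610 6.8438 8.1563 12.0391

Derivation:
Step 0: x=[2.0000 7.0000 8.0000 13.0000] v=[0.0000 0.0000 0.0000 0.0000]
Step 1: x=[2.5000 6.0000 9.0000 12.5000] v=[2.0000 -4.0000 4.0000 -2.0000]
Step 2: x=[3.1250 4.8750 10.1250 11.8750] v=[2.5000 -4.5000 4.5000 -2.5000]
Step 3: x=[3.4375 4.6250 10.3750 11.5625] v=[1.2500 -1.0000 1.0000 -1.2500]
Step 4: x=[3.2969 5.5156 9.4844 11.7031] v=[-0.5625 3.5625 -3.5625 0.5625]
Step 5: x=[2.9610 6.8438 8.1563 12.0391] v=[-1.3438 5.3126 -5.3126 1.3438]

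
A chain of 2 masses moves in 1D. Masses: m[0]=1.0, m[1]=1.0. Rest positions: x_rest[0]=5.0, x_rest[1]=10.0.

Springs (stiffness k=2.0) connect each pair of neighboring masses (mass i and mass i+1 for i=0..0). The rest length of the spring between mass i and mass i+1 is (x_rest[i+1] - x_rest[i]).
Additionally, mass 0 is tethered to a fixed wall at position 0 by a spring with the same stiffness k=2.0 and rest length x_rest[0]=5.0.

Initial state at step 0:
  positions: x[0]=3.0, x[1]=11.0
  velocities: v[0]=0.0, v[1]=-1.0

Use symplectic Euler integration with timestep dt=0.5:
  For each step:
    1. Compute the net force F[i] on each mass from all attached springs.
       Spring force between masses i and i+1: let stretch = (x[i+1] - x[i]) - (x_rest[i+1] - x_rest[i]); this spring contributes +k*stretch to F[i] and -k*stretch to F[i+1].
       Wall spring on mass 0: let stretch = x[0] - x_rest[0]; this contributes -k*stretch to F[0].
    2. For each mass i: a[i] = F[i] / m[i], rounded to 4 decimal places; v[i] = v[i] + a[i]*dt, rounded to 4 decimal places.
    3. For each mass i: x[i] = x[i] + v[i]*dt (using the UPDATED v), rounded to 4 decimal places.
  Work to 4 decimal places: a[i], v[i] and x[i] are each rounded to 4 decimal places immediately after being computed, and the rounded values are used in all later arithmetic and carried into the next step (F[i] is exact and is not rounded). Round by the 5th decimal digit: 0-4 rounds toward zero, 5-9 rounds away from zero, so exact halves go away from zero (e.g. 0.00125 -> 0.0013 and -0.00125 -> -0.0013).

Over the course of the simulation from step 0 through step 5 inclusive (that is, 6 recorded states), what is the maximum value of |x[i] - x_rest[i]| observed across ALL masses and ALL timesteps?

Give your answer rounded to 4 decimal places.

Answer: 2.5000

Derivation:
Step 0: x=[3.0000 11.0000] v=[0.0000 -1.0000]
Step 1: x=[5.5000 9.0000] v=[5.0000 -4.0000]
Step 2: x=[7.0000 7.7500] v=[3.0000 -2.5000]
Step 3: x=[5.3750 8.6250] v=[-3.2500 1.7500]
Step 4: x=[2.6875 10.3750] v=[-5.3750 3.5000]
Step 5: x=[2.5000 10.7813] v=[-0.3750 0.8125]
Max displacement = 2.5000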